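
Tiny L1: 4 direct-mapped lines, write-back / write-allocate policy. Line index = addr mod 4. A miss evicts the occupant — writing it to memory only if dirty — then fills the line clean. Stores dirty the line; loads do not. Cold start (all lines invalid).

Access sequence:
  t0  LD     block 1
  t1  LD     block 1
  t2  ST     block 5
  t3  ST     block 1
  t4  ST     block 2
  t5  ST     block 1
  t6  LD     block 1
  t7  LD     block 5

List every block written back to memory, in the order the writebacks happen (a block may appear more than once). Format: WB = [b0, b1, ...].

WB = [5, 1]

0: R B1 → L1 miss [-]
1: R B1 → L1 hit [-]
2: W B5 → L1 miss [D]
3: W B1 → L1 miss wb→B5 [D]
4: W B2 → L2 miss [D]
5: W B1 → L1 hit [D]
6: R B1 → L1 hit [D]
7: R B5 → L1 miss wb→B1 [-]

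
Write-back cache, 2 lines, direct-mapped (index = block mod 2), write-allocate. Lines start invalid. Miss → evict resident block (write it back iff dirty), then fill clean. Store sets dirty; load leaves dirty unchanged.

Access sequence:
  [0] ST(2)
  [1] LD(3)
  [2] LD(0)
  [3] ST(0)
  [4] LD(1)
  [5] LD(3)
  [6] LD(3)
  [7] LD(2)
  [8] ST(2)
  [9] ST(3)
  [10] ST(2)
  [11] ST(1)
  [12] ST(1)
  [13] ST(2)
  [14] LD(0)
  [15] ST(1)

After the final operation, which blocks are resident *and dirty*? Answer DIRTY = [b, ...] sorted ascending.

DIRTY = [1]

  0 | W B2 → L0 miss [D]
  1 | R B3 → L1 miss [-]
  2 | R B0 → L0 miss wb→B2 [-]
  3 | W B0 → L0 hit [D]
  4 | R B1 → L1 miss [-]
  5 | R B3 → L1 miss [-]
  6 | R B3 → L1 hit [-]
  7 | R B2 → L0 miss wb→B0 [-]
  8 | W B2 → L0 hit [D]
  9 | W B3 → L1 hit [D]
  10 | W B2 → L0 hit [D]
  11 | W B1 → L1 miss wb→B3 [D]
  12 | W B1 → L1 hit [D]
  13 | W B2 → L0 hit [D]
  14 | R B0 → L0 miss wb→B2 [-]
  15 | W B1 → L1 hit [D]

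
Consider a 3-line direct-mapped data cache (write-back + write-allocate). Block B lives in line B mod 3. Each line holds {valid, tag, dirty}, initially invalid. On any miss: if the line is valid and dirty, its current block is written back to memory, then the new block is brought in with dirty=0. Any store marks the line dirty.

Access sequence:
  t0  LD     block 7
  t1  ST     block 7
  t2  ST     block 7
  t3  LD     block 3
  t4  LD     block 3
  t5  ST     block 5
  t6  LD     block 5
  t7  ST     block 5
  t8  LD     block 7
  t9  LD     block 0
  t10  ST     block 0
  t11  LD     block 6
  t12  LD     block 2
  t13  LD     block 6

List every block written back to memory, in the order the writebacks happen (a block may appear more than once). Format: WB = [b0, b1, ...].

WB = [0, 5]

0: R B7 -> L1 miss  d=-]
1: W B7 -> L1 hit  d=D]
2: W B7 -> L1 hit  d=D]
3: R B3 -> L0 miss  d=-]
4: R B3 -> L0 hit  d=-]
5: W B5 -> L2 miss  d=D]
6: R B5 -> L2 hit  d=D]
7: W B5 -> L2 hit  d=D]
8: R B7 -> L1 hit  d=D]
9: R B0 -> L0 miss  d=-]
10: W B0 -> L0 hit  d=D]
11: R B6 -> L0 miss wb->B0  d=-]
12: R B2 -> L2 miss wb->B5  d=-]
13: R B6 -> L0 hit  d=-]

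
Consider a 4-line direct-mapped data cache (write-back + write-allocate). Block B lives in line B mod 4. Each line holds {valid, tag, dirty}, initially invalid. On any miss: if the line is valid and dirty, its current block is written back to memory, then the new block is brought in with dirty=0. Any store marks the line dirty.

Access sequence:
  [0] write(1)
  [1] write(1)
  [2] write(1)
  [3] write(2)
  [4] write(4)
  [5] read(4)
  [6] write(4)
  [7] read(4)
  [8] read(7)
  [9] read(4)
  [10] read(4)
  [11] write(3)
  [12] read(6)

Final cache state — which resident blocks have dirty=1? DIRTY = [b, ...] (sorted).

DIRTY = [1, 3, 4]

  0 | W B1 → L1 miss [D]
  1 | W B1 → L1 hit [D]
  2 | W B1 → L1 hit [D]
  3 | W B2 → L2 miss [D]
  4 | W B4 → L0 miss [D]
  5 | R B4 → L0 hit [D]
  6 | W B4 → L0 hit [D]
  7 | R B4 → L0 hit [D]
  8 | R B7 → L3 miss [-]
  9 | R B4 → L0 hit [D]
  10 | R B4 → L0 hit [D]
  11 | W B3 → L3 miss [D]
  12 | R B6 → L2 miss wb→B2 [-]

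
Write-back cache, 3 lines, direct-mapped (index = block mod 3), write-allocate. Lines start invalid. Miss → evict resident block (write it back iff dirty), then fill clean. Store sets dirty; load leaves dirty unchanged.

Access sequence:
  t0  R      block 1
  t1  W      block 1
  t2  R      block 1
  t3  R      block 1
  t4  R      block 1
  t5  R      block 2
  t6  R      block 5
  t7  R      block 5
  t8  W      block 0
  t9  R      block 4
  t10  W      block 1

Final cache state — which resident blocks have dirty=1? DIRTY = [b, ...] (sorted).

0: R B1 -> L1 miss  d=-]
1: W B1 -> L1 hit  d=D]
2: R B1 -> L1 hit  d=D]
3: R B1 -> L1 hit  d=D]
4: R B1 -> L1 hit  d=D]
5: R B2 -> L2 miss  d=-]
6: R B5 -> L2 miss  d=-]
7: R B5 -> L2 hit  d=-]
8: W B0 -> L0 miss  d=D]
9: R B4 -> L1 miss wb->B1  d=-]
10: W B1 -> L1 miss  d=D]

DIRTY = [0, 1]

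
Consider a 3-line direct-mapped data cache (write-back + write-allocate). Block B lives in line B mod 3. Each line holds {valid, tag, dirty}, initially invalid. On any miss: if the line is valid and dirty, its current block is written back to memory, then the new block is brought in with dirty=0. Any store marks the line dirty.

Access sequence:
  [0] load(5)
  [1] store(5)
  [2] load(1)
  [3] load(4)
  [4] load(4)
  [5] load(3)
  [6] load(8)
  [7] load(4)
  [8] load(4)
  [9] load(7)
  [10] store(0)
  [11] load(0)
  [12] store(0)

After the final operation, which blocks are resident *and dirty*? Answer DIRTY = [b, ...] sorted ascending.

DIRTY = [0]

0: R B5 -> L2 miss  d=-]
1: W B5 -> L2 hit  d=D]
2: R B1 -> L1 miss  d=-]
3: R B4 -> L1 miss  d=-]
4: R B4 -> L1 hit  d=-]
5: R B3 -> L0 miss  d=-]
6: R B8 -> L2 miss wb->B5  d=-]
7: R B4 -> L1 hit  d=-]
8: R B4 -> L1 hit  d=-]
9: R B7 -> L1 miss  d=-]
10: W B0 -> L0 miss  d=D]
11: R B0 -> L0 hit  d=D]
12: W B0 -> L0 hit  d=D]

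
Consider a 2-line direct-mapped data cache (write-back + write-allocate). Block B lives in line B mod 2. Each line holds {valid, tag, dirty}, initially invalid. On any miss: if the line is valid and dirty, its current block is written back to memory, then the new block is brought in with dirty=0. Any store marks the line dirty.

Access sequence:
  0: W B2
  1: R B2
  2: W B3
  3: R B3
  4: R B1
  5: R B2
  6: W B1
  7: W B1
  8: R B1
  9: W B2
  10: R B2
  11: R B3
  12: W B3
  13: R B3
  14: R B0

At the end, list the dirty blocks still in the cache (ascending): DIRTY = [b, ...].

0: W B2 → L0 miss [D]
1: R B2 → L0 hit [D]
2: W B3 → L1 miss [D]
3: R B3 → L1 hit [D]
4: R B1 → L1 miss wb→B3 [-]
5: R B2 → L0 hit [D]
6: W B1 → L1 hit [D]
7: W B1 → L1 hit [D]
8: R B1 → L1 hit [D]
9: W B2 → L0 hit [D]
10: R B2 → L0 hit [D]
11: R B3 → L1 miss wb→B1 [-]
12: W B3 → L1 hit [D]
13: R B3 → L1 hit [D]
14: R B0 → L0 miss wb→B2 [-]

DIRTY = [3]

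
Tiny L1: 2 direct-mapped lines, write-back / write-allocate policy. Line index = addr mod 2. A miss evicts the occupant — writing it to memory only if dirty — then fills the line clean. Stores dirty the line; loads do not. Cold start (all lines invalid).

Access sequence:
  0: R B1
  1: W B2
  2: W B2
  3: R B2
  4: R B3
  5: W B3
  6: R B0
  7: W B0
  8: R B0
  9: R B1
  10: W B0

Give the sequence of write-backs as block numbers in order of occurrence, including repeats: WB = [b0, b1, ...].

WB = [2, 3]

0: R B1 → L1 miss [-]
1: W B2 → L0 miss [D]
2: W B2 → L0 hit [D]
3: R B2 → L0 hit [D]
4: R B3 → L1 miss [-]
5: W B3 → L1 hit [D]
6: R B0 → L0 miss wb→B2 [-]
7: W B0 → L0 hit [D]
8: R B0 → L0 hit [D]
9: R B1 → L1 miss wb→B3 [-]
10: W B0 → L0 hit [D]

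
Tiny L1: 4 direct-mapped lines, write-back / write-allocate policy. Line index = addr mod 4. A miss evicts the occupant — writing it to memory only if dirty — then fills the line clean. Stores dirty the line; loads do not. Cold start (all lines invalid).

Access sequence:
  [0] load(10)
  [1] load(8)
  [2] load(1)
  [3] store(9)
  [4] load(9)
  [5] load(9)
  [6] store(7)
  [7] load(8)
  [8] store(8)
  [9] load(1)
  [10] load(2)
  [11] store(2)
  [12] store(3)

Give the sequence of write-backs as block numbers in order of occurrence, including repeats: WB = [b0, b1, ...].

WB = [9, 7]

  0 | R B10 → L2 miss [-]
  1 | R B8 → L0 miss [-]
  2 | R B1 → L1 miss [-]
  3 | W B9 → L1 miss [D]
  4 | R B9 → L1 hit [D]
  5 | R B9 → L1 hit [D]
  6 | W B7 → L3 miss [D]
  7 | R B8 → L0 hit [-]
  8 | W B8 → L0 hit [D]
  9 | R B1 → L1 miss wb→B9 [-]
  10 | R B2 → L2 miss [-]
  11 | W B2 → L2 hit [D]
  12 | W B3 → L3 miss wb→B7 [D]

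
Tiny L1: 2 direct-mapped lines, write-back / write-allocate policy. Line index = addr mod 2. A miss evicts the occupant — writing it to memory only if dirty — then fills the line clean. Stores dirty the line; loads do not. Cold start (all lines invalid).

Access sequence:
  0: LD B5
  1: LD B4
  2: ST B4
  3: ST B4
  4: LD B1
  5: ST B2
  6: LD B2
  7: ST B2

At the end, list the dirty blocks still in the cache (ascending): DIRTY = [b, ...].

DIRTY = [2]

0: R B5 -> L1 miss  d=-]
1: R B4 -> L0 miss  d=-]
2: W B4 -> L0 hit  d=D]
3: W B4 -> L0 hit  d=D]
4: R B1 -> L1 miss  d=-]
5: W B2 -> L0 miss wb->B4  d=D]
6: R B2 -> L0 hit  d=D]
7: W B2 -> L0 hit  d=D]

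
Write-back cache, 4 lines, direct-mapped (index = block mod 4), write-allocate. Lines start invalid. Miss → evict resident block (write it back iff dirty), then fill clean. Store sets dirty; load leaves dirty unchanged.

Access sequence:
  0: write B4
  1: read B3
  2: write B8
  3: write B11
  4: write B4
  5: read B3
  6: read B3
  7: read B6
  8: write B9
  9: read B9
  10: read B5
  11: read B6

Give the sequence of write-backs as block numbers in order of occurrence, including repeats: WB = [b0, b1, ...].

WB = [4, 8, 11, 9]

0: W B4 -> L0 miss  d=D]
1: R B3 -> L3 miss  d=-]
2: W B8 -> L0 miss wb->B4  d=D]
3: W B11 -> L3 miss  d=D]
4: W B4 -> L0 miss wb->B8  d=D]
5: R B3 -> L3 miss wb->B11  d=-]
6: R B3 -> L3 hit  d=-]
7: R B6 -> L2 miss  d=-]
8: W B9 -> L1 miss  d=D]
9: R B9 -> L1 hit  d=D]
10: R B5 -> L1 miss wb->B9  d=-]
11: R B6 -> L2 hit  d=-]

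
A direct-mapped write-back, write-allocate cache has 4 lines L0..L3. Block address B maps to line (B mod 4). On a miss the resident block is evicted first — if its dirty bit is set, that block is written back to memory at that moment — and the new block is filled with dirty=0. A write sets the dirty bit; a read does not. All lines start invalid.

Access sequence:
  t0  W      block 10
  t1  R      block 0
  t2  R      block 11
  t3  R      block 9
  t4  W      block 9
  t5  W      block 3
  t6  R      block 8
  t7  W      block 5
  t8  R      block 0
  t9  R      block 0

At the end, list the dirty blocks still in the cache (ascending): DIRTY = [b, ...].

  0 | W B10 → L2 miss [D]
  1 | R B0 → L0 miss [-]
  2 | R B11 → L3 miss [-]
  3 | R B9 → L1 miss [-]
  4 | W B9 → L1 hit [D]
  5 | W B3 → L3 miss [D]
  6 | R B8 → L0 miss [-]
  7 | W B5 → L1 miss wb→B9 [D]
  8 | R B0 → L0 miss [-]
  9 | R B0 → L0 hit [-]

DIRTY = [3, 5, 10]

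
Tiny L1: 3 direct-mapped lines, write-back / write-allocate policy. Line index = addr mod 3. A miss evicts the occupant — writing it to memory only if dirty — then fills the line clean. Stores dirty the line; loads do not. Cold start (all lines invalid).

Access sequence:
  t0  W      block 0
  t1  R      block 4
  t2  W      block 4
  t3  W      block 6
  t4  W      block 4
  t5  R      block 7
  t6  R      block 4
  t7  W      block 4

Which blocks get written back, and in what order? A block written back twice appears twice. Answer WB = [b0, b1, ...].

WB = [0, 4]

0: W B0 -> L0 miss  d=D]
1: R B4 -> L1 miss  d=-]
2: W B4 -> L1 hit  d=D]
3: W B6 -> L0 miss wb->B0  d=D]
4: W B4 -> L1 hit  d=D]
5: R B7 -> L1 miss wb->B4  d=-]
6: R B4 -> L1 miss  d=-]
7: W B4 -> L1 hit  d=D]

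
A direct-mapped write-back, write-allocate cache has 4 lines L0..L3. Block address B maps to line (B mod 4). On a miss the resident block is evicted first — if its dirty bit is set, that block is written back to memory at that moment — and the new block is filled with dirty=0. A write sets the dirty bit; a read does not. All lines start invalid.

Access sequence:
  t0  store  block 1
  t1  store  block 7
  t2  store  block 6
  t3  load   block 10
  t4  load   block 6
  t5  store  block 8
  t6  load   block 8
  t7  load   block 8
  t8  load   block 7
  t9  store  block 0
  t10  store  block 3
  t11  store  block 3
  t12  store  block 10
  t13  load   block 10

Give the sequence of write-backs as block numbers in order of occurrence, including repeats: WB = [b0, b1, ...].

0: W B1 -> L1 miss  d=D]
1: W B7 -> L3 miss  d=D]
2: W B6 -> L2 miss  d=D]
3: R B10 -> L2 miss wb->B6  d=-]
4: R B6 -> L2 miss  d=-]
5: W B8 -> L0 miss  d=D]
6: R B8 -> L0 hit  d=D]
7: R B8 -> L0 hit  d=D]
8: R B7 -> L3 hit  d=D]
9: W B0 -> L0 miss wb->B8  d=D]
10: W B3 -> L3 miss wb->B7  d=D]
11: W B3 -> L3 hit  d=D]
12: W B10 -> L2 miss  d=D]
13: R B10 -> L2 hit  d=D]

WB = [6, 8, 7]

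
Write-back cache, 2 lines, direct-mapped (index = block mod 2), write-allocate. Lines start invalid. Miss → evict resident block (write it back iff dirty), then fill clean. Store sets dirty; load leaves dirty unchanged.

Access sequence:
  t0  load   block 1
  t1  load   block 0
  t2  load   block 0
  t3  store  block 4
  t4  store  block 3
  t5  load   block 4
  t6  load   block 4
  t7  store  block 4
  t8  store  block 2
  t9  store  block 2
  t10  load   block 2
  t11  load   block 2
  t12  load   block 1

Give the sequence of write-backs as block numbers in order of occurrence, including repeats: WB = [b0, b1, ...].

WB = [4, 3]

  0 | R B1 → L1 miss [-]
  1 | R B0 → L0 miss [-]
  2 | R B0 → L0 hit [-]
  3 | W B4 → L0 miss [D]
  4 | W B3 → L1 miss [D]
  5 | R B4 → L0 hit [D]
  6 | R B4 → L0 hit [D]
  7 | W B4 → L0 hit [D]
  8 | W B2 → L0 miss wb→B4 [D]
  9 | W B2 → L0 hit [D]
  10 | R B2 → L0 hit [D]
  11 | R B2 → L0 hit [D]
  12 | R B1 → L1 miss wb→B3 [-]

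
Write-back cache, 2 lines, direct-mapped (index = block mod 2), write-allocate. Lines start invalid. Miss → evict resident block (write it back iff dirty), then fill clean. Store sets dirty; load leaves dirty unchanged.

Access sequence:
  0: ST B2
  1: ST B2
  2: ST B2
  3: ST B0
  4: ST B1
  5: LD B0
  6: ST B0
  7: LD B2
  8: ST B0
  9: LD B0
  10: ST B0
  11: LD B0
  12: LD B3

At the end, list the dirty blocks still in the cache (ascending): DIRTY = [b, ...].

DIRTY = [0]

0: W B2 -> L0 miss  d=D]
1: W B2 -> L0 hit  d=D]
2: W B2 -> L0 hit  d=D]
3: W B0 -> L0 miss wb->B2  d=D]
4: W B1 -> L1 miss  d=D]
5: R B0 -> L0 hit  d=D]
6: W B0 -> L0 hit  d=D]
7: R B2 -> L0 miss wb->B0  d=-]
8: W B0 -> L0 miss  d=D]
9: R B0 -> L0 hit  d=D]
10: W B0 -> L0 hit  d=D]
11: R B0 -> L0 hit  d=D]
12: R B3 -> L1 miss wb->B1  d=-]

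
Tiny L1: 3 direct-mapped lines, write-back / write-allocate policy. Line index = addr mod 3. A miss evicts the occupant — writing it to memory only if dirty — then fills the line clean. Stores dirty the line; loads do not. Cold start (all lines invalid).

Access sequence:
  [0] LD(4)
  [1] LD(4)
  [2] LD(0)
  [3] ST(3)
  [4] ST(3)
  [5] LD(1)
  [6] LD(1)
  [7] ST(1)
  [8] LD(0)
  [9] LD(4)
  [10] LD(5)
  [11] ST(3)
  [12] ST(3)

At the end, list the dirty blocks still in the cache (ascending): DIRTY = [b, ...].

0: R B4 → L1 miss [-]
1: R B4 → L1 hit [-]
2: R B0 → L0 miss [-]
3: W B3 → L0 miss [D]
4: W B3 → L0 hit [D]
5: R B1 → L1 miss [-]
6: R B1 → L1 hit [-]
7: W B1 → L1 hit [D]
8: R B0 → L0 miss wb→B3 [-]
9: R B4 → L1 miss wb→B1 [-]
10: R B5 → L2 miss [-]
11: W B3 → L0 miss [D]
12: W B3 → L0 hit [D]

DIRTY = [3]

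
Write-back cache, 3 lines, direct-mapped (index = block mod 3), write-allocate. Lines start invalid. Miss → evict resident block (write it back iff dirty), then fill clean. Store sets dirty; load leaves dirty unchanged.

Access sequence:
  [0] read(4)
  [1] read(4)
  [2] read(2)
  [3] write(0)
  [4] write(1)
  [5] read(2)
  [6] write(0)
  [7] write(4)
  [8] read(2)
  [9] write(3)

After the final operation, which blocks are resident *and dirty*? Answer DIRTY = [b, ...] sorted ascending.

0: R B4 -> L1 miss  d=-]
1: R B4 -> L1 hit  d=-]
2: R B2 -> L2 miss  d=-]
3: W B0 -> L0 miss  d=D]
4: W B1 -> L1 miss  d=D]
5: R B2 -> L2 hit  d=-]
6: W B0 -> L0 hit  d=D]
7: W B4 -> L1 miss wb->B1  d=D]
8: R B2 -> L2 hit  d=-]
9: W B3 -> L0 miss wb->B0  d=D]

DIRTY = [3, 4]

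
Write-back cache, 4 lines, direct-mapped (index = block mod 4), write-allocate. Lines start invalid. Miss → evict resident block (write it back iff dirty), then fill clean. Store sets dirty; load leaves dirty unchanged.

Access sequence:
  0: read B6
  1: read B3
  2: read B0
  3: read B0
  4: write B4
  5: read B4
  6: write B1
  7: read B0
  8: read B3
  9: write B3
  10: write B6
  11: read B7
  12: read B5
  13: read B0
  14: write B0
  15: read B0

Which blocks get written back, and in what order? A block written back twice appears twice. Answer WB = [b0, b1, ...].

0: R B6 -> L2 miss  d=-]
1: R B3 -> L3 miss  d=-]
2: R B0 -> L0 miss  d=-]
3: R B0 -> L0 hit  d=-]
4: W B4 -> L0 miss  d=D]
5: R B4 -> L0 hit  d=D]
6: W B1 -> L1 miss  d=D]
7: R B0 -> L0 miss wb->B4  d=-]
8: R B3 -> L3 hit  d=-]
9: W B3 -> L3 hit  d=D]
10: W B6 -> L2 hit  d=D]
11: R B7 -> L3 miss wb->B3  d=-]
12: R B5 -> L1 miss wb->B1  d=-]
13: R B0 -> L0 hit  d=-]
14: W B0 -> L0 hit  d=D]
15: R B0 -> L0 hit  d=D]

WB = [4, 3, 1]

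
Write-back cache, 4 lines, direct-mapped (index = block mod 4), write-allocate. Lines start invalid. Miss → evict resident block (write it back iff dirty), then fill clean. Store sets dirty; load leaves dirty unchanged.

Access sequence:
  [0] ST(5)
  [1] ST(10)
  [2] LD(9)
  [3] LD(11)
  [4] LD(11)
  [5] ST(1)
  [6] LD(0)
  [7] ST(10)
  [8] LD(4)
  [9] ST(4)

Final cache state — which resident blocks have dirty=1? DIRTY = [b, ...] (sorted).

DIRTY = [1, 4, 10]

0: W B5 → L1 miss [D]
1: W B10 → L2 miss [D]
2: R B9 → L1 miss wb→B5 [-]
3: R B11 → L3 miss [-]
4: R B11 → L3 hit [-]
5: W B1 → L1 miss [D]
6: R B0 → L0 miss [-]
7: W B10 → L2 hit [D]
8: R B4 → L0 miss [-]
9: W B4 → L0 hit [D]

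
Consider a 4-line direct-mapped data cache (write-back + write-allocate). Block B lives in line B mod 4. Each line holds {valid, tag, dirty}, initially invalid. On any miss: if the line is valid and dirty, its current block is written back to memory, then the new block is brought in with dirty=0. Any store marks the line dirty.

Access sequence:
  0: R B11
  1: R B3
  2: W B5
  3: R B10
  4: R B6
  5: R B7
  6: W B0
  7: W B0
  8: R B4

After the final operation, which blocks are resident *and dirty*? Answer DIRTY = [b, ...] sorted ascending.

  0 | R B11 → L3 miss [-]
  1 | R B3 → L3 miss [-]
  2 | W B5 → L1 miss [D]
  3 | R B10 → L2 miss [-]
  4 | R B6 → L2 miss [-]
  5 | R B7 → L3 miss [-]
  6 | W B0 → L0 miss [D]
  7 | W B0 → L0 hit [D]
  8 | R B4 → L0 miss wb→B0 [-]

DIRTY = [5]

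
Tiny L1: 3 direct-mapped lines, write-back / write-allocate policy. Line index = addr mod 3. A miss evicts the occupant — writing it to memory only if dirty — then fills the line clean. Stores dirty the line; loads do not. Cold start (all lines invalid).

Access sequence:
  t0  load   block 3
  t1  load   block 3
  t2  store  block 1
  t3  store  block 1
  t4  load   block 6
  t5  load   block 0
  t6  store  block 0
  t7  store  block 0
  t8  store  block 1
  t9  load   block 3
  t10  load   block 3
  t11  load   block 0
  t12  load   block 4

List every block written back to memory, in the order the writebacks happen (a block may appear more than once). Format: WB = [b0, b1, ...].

  0 | R B3 → L0 miss [-]
  1 | R B3 → L0 hit [-]
  2 | W B1 → L1 miss [D]
  3 | W B1 → L1 hit [D]
  4 | R B6 → L0 miss [-]
  5 | R B0 → L0 miss [-]
  6 | W B0 → L0 hit [D]
  7 | W B0 → L0 hit [D]
  8 | W B1 → L1 hit [D]
  9 | R B3 → L0 miss wb→B0 [-]
  10 | R B3 → L0 hit [-]
  11 | R B0 → L0 miss [-]
  12 | R B4 → L1 miss wb→B1 [-]

WB = [0, 1]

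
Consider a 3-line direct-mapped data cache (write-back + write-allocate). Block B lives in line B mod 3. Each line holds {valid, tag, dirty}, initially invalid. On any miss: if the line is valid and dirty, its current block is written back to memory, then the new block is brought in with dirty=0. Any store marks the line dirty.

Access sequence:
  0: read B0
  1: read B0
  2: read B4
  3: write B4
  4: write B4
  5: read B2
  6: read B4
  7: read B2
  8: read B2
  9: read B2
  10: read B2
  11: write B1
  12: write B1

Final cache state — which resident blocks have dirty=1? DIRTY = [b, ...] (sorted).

  0 | R B0 → L0 miss [-]
  1 | R B0 → L0 hit [-]
  2 | R B4 → L1 miss [-]
  3 | W B4 → L1 hit [D]
  4 | W B4 → L1 hit [D]
  5 | R B2 → L2 miss [-]
  6 | R B4 → L1 hit [D]
  7 | R B2 → L2 hit [-]
  8 | R B2 → L2 hit [-]
  9 | R B2 → L2 hit [-]
  10 | R B2 → L2 hit [-]
  11 | W B1 → L1 miss wb→B4 [D]
  12 | W B1 → L1 hit [D]

DIRTY = [1]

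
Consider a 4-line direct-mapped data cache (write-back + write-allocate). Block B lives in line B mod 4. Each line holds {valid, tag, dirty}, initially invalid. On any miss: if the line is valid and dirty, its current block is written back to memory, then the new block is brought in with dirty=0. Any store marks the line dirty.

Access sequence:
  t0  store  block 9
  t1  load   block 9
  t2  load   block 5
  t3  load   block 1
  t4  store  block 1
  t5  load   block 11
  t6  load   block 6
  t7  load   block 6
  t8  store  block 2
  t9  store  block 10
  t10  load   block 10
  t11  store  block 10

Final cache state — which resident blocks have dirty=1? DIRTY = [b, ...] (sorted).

  0 | W B9 → L1 miss [D]
  1 | R B9 → L1 hit [D]
  2 | R B5 → L1 miss wb→B9 [-]
  3 | R B1 → L1 miss [-]
  4 | W B1 → L1 hit [D]
  5 | R B11 → L3 miss [-]
  6 | R B6 → L2 miss [-]
  7 | R B6 → L2 hit [-]
  8 | W B2 → L2 miss [D]
  9 | W B10 → L2 miss wb→B2 [D]
  10 | R B10 → L2 hit [D]
  11 | W B10 → L2 hit [D]

DIRTY = [1, 10]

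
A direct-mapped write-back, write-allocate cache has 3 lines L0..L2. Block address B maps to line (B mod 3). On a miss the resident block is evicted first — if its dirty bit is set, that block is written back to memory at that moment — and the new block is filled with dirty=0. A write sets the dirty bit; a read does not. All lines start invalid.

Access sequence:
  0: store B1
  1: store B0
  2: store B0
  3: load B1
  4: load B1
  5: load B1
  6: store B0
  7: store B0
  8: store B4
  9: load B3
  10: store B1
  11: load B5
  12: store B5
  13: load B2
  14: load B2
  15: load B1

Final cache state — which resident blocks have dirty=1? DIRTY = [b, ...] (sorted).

DIRTY = [1]

0: W B1 → L1 miss [D]
1: W B0 → L0 miss [D]
2: W B0 → L0 hit [D]
3: R B1 → L1 hit [D]
4: R B1 → L1 hit [D]
5: R B1 → L1 hit [D]
6: W B0 → L0 hit [D]
7: W B0 → L0 hit [D]
8: W B4 → L1 miss wb→B1 [D]
9: R B3 → L0 miss wb→B0 [-]
10: W B1 → L1 miss wb→B4 [D]
11: R B5 → L2 miss [-]
12: W B5 → L2 hit [D]
13: R B2 → L2 miss wb→B5 [-]
14: R B2 → L2 hit [-]
15: R B1 → L1 hit [D]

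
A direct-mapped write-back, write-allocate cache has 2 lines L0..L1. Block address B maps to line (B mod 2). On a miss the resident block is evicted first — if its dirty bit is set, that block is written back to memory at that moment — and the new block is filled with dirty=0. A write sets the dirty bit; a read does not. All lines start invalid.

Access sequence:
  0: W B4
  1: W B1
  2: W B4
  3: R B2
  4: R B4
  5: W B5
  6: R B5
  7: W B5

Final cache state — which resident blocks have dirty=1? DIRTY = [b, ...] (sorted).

0: W B4 -> L0 miss  d=D]
1: W B1 -> L1 miss  d=D]
2: W B4 -> L0 hit  d=D]
3: R B2 -> L0 miss wb->B4  d=-]
4: R B4 -> L0 miss  d=-]
5: W B5 -> L1 miss wb->B1  d=D]
6: R B5 -> L1 hit  d=D]
7: W B5 -> L1 hit  d=D]

DIRTY = [5]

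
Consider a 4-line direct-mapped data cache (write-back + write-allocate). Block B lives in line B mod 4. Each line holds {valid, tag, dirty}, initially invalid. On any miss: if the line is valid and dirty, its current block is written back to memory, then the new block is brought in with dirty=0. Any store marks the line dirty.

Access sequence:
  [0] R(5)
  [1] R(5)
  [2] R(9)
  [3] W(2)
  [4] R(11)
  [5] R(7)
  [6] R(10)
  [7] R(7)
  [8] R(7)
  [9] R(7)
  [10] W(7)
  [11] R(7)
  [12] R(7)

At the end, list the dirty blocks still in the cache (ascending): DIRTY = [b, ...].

DIRTY = [7]

0: R B5 -> L1 miss  d=-]
1: R B5 -> L1 hit  d=-]
2: R B9 -> L1 miss  d=-]
3: W B2 -> L2 miss  d=D]
4: R B11 -> L3 miss  d=-]
5: R B7 -> L3 miss  d=-]
6: R B10 -> L2 miss wb->B2  d=-]
7: R B7 -> L3 hit  d=-]
8: R B7 -> L3 hit  d=-]
9: R B7 -> L3 hit  d=-]
10: W B7 -> L3 hit  d=D]
11: R B7 -> L3 hit  d=D]
12: R B7 -> L3 hit  d=D]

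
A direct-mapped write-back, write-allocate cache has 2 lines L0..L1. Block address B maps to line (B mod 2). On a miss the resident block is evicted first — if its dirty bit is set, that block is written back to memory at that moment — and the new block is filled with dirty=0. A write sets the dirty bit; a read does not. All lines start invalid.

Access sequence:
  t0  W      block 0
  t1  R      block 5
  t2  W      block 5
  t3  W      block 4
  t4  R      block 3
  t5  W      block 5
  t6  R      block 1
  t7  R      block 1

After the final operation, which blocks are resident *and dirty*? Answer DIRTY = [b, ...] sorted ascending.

0: W B0 -> L0 miss  d=D]
1: R B5 -> L1 miss  d=-]
2: W B5 -> L1 hit  d=D]
3: W B4 -> L0 miss wb->B0  d=D]
4: R B3 -> L1 miss wb->B5  d=-]
5: W B5 -> L1 miss  d=D]
6: R B1 -> L1 miss wb->B5  d=-]
7: R B1 -> L1 hit  d=-]

DIRTY = [4]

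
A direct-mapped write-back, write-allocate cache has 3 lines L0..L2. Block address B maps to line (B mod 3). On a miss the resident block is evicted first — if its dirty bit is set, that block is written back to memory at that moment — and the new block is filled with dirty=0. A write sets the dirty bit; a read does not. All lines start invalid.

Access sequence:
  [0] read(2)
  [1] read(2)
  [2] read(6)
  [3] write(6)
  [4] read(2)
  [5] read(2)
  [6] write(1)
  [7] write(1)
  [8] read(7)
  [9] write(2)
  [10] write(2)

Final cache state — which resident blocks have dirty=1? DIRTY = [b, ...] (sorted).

DIRTY = [2, 6]

0: R B2 -> L2 miss  d=-]
1: R B2 -> L2 hit  d=-]
2: R B6 -> L0 miss  d=-]
3: W B6 -> L0 hit  d=D]
4: R B2 -> L2 hit  d=-]
5: R B2 -> L2 hit  d=-]
6: W B1 -> L1 miss  d=D]
7: W B1 -> L1 hit  d=D]
8: R B7 -> L1 miss wb->B1  d=-]
9: W B2 -> L2 hit  d=D]
10: W B2 -> L2 hit  d=D]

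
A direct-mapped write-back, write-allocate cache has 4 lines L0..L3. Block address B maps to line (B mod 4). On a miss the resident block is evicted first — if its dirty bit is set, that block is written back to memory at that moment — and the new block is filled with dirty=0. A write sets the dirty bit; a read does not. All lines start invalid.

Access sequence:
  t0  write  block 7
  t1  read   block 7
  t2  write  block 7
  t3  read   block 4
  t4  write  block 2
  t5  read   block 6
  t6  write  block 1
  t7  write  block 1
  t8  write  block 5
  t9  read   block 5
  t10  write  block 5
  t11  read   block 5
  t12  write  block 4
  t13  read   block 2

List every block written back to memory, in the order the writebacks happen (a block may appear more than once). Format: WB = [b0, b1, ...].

0: W B7 → L3 miss [D]
1: R B7 → L3 hit [D]
2: W B7 → L3 hit [D]
3: R B4 → L0 miss [-]
4: W B2 → L2 miss [D]
5: R B6 → L2 miss wb→B2 [-]
6: W B1 → L1 miss [D]
7: W B1 → L1 hit [D]
8: W B5 → L1 miss wb→B1 [D]
9: R B5 → L1 hit [D]
10: W B5 → L1 hit [D]
11: R B5 → L1 hit [D]
12: W B4 → L0 hit [D]
13: R B2 → L2 miss [-]

WB = [2, 1]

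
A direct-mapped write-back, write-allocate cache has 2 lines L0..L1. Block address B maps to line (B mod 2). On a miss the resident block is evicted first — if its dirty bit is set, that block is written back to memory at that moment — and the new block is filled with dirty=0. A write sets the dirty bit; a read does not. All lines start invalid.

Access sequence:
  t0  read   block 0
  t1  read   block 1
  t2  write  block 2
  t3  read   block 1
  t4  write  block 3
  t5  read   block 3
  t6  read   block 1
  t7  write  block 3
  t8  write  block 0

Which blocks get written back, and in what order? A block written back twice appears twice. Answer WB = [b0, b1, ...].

0: R B0 -> L0 miss  d=-]
1: R B1 -> L1 miss  d=-]
2: W B2 -> L0 miss  d=D]
3: R B1 -> L1 hit  d=-]
4: W B3 -> L1 miss  d=D]
5: R B3 -> L1 hit  d=D]
6: R B1 -> L1 miss wb->B3  d=-]
7: W B3 -> L1 miss  d=D]
8: W B0 -> L0 miss wb->B2  d=D]

WB = [3, 2]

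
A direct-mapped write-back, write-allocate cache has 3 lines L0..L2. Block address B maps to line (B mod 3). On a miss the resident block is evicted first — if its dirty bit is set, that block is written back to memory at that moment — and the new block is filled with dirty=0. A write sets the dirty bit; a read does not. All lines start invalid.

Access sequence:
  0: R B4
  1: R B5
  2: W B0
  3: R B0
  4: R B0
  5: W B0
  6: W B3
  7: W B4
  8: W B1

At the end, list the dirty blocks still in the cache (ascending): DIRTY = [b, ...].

DIRTY = [1, 3]

0: R B4 -> L1 miss  d=-]
1: R B5 -> L2 miss  d=-]
2: W B0 -> L0 miss  d=D]
3: R B0 -> L0 hit  d=D]
4: R B0 -> L0 hit  d=D]
5: W B0 -> L0 hit  d=D]
6: W B3 -> L0 miss wb->B0  d=D]
7: W B4 -> L1 hit  d=D]
8: W B1 -> L1 miss wb->B4  d=D]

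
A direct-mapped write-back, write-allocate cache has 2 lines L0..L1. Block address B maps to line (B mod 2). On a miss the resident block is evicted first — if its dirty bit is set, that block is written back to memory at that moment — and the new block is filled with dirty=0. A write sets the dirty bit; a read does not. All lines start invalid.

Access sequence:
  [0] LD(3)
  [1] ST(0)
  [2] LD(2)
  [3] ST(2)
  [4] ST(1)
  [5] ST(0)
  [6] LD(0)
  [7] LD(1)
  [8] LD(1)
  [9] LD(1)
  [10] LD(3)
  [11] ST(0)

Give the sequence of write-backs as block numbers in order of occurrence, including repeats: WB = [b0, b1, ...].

WB = [0, 2, 1]

  0 | R B3 → L1 miss [-]
  1 | W B0 → L0 miss [D]
  2 | R B2 → L0 miss wb→B0 [-]
  3 | W B2 → L0 hit [D]
  4 | W B1 → L1 miss [D]
  5 | W B0 → L0 miss wb→B2 [D]
  6 | R B0 → L0 hit [D]
  7 | R B1 → L1 hit [D]
  8 | R B1 → L1 hit [D]
  9 | R B1 → L1 hit [D]
  10 | R B3 → L1 miss wb→B1 [-]
  11 | W B0 → L0 hit [D]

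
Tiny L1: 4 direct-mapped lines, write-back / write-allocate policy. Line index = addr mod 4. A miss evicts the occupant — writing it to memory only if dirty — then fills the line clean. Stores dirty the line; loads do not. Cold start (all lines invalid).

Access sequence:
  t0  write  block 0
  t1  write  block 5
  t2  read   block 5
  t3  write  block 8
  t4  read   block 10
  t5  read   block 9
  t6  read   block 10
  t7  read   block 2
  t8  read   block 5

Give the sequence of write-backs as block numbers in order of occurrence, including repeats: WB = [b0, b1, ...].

WB = [0, 5]

  0 | W B0 → L0 miss [D]
  1 | W B5 → L1 miss [D]
  2 | R B5 → L1 hit [D]
  3 | W B8 → L0 miss wb→B0 [D]
  4 | R B10 → L2 miss [-]
  5 | R B9 → L1 miss wb→B5 [-]
  6 | R B10 → L2 hit [-]
  7 | R B2 → L2 miss [-]
  8 | R B5 → L1 miss [-]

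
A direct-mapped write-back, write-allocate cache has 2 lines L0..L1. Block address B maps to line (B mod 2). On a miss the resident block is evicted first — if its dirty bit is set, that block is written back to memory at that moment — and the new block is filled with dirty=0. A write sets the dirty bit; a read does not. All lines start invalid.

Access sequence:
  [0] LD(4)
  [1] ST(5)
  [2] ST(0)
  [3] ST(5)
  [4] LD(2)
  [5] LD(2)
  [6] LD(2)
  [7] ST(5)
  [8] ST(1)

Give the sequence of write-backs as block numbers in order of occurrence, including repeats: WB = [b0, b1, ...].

  0 | R B4 → L0 miss [-]
  1 | W B5 → L1 miss [D]
  2 | W B0 → L0 miss [D]
  3 | W B5 → L1 hit [D]
  4 | R B2 → L0 miss wb→B0 [-]
  5 | R B2 → L0 hit [-]
  6 | R B2 → L0 hit [-]
  7 | W B5 → L1 hit [D]
  8 | W B1 → L1 miss wb→B5 [D]

WB = [0, 5]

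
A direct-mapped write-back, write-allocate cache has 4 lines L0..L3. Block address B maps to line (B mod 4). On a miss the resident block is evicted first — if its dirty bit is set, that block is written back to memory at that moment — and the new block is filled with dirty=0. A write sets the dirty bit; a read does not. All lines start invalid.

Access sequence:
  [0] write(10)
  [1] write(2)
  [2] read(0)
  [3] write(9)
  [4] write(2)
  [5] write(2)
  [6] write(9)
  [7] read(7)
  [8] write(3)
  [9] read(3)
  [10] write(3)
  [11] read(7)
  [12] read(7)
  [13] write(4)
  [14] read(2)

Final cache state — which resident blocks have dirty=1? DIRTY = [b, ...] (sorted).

  0 | W B10 → L2 miss [D]
  1 | W B2 → L2 miss wb→B10 [D]
  2 | R B0 → L0 miss [-]
  3 | W B9 → L1 miss [D]
  4 | W B2 → L2 hit [D]
  5 | W B2 → L2 hit [D]
  6 | W B9 → L1 hit [D]
  7 | R B7 → L3 miss [-]
  8 | W B3 → L3 miss [D]
  9 | R B3 → L3 hit [D]
  10 | W B3 → L3 hit [D]
  11 | R B7 → L3 miss wb→B3 [-]
  12 | R B7 → L3 hit [-]
  13 | W B4 → L0 miss [D]
  14 | R B2 → L2 hit [D]

DIRTY = [2, 4, 9]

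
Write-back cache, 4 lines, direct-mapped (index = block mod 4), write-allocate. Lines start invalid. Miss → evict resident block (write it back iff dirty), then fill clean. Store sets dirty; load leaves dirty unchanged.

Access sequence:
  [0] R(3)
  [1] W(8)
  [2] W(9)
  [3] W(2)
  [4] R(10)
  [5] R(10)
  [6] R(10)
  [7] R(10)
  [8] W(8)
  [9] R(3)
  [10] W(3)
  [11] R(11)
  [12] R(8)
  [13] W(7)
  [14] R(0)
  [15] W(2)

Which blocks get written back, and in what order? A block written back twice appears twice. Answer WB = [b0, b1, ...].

WB = [2, 3, 8]

0: R B3 → L3 miss [-]
1: W B8 → L0 miss [D]
2: W B9 → L1 miss [D]
3: W B2 → L2 miss [D]
4: R B10 → L2 miss wb→B2 [-]
5: R B10 → L2 hit [-]
6: R B10 → L2 hit [-]
7: R B10 → L2 hit [-]
8: W B8 → L0 hit [D]
9: R B3 → L3 hit [-]
10: W B3 → L3 hit [D]
11: R B11 → L3 miss wb→B3 [-]
12: R B8 → L0 hit [D]
13: W B7 → L3 miss [D]
14: R B0 → L0 miss wb→B8 [-]
15: W B2 → L2 miss [D]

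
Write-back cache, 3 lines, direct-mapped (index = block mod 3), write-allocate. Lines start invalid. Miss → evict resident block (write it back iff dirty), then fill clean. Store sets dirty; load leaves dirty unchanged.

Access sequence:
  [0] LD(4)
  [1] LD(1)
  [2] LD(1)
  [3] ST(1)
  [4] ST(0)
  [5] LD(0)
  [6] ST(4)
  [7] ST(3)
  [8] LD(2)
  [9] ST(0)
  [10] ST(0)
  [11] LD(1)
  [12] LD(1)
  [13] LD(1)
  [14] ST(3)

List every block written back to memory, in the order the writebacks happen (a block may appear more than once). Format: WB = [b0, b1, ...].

WB = [1, 0, 3, 4, 0]

0: R B4 → L1 miss [-]
1: R B1 → L1 miss [-]
2: R B1 → L1 hit [-]
3: W B1 → L1 hit [D]
4: W B0 → L0 miss [D]
5: R B0 → L0 hit [D]
6: W B4 → L1 miss wb→B1 [D]
7: W B3 → L0 miss wb→B0 [D]
8: R B2 → L2 miss [-]
9: W B0 → L0 miss wb→B3 [D]
10: W B0 → L0 hit [D]
11: R B1 → L1 miss wb→B4 [-]
12: R B1 → L1 hit [-]
13: R B1 → L1 hit [-]
14: W B3 → L0 miss wb→B0 [D]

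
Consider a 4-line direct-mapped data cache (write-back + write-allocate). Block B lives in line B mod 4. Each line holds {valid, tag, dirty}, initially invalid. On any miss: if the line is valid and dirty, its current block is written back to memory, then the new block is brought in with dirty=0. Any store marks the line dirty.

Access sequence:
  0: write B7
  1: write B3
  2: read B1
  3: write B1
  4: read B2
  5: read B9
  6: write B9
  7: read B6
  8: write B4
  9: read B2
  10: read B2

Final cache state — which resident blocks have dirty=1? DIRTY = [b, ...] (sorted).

  0 | W B7 → L3 miss [D]
  1 | W B3 → L3 miss wb→B7 [D]
  2 | R B1 → L1 miss [-]
  3 | W B1 → L1 hit [D]
  4 | R B2 → L2 miss [-]
  5 | R B9 → L1 miss wb→B1 [-]
  6 | W B9 → L1 hit [D]
  7 | R B6 → L2 miss [-]
  8 | W B4 → L0 miss [D]
  9 | R B2 → L2 miss [-]
  10 | R B2 → L2 hit [-]

DIRTY = [3, 4, 9]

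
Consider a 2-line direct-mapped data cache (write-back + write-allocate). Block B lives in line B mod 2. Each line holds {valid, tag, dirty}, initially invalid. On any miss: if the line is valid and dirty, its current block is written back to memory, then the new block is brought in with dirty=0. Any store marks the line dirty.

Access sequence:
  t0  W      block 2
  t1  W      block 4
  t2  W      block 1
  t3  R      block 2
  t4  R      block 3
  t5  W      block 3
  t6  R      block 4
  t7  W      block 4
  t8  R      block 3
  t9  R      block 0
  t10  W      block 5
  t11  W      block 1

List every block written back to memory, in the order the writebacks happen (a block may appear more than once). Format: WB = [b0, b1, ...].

0: W B2 → L0 miss [D]
1: W B4 → L0 miss wb→B2 [D]
2: W B1 → L1 miss [D]
3: R B2 → L0 miss wb→B4 [-]
4: R B3 → L1 miss wb→B1 [-]
5: W B3 → L1 hit [D]
6: R B4 → L0 miss [-]
7: W B4 → L0 hit [D]
8: R B3 → L1 hit [D]
9: R B0 → L0 miss wb→B4 [-]
10: W B5 → L1 miss wb→B3 [D]
11: W B1 → L1 miss wb→B5 [D]

WB = [2, 4, 1, 4, 3, 5]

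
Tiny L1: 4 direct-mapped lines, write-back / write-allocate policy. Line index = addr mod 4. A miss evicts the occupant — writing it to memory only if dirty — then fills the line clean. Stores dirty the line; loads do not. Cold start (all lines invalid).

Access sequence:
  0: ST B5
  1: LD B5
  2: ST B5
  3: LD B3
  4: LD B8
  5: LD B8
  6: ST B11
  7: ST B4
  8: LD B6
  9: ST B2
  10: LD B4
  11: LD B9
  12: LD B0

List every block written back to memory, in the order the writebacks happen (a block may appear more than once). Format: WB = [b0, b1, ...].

WB = [5, 4]

0: W B5 → L1 miss [D]
1: R B5 → L1 hit [D]
2: W B5 → L1 hit [D]
3: R B3 → L3 miss [-]
4: R B8 → L0 miss [-]
5: R B8 → L0 hit [-]
6: W B11 → L3 miss [D]
7: W B4 → L0 miss [D]
8: R B6 → L2 miss [-]
9: W B2 → L2 miss [D]
10: R B4 → L0 hit [D]
11: R B9 → L1 miss wb→B5 [-]
12: R B0 → L0 miss wb→B4 [-]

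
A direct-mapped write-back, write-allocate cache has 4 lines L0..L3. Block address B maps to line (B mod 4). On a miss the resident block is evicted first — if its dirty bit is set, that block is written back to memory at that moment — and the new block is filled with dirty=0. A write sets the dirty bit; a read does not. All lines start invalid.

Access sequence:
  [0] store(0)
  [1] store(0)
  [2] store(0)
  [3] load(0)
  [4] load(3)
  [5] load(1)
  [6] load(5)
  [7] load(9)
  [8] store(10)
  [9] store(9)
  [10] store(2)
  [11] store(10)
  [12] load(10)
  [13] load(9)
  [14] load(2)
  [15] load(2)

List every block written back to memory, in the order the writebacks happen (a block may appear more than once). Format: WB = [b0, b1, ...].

WB = [10, 2, 10]

  0 | W B0 → L0 miss [D]
  1 | W B0 → L0 hit [D]
  2 | W B0 → L0 hit [D]
  3 | R B0 → L0 hit [D]
  4 | R B3 → L3 miss [-]
  5 | R B1 → L1 miss [-]
  6 | R B5 → L1 miss [-]
  7 | R B9 → L1 miss [-]
  8 | W B10 → L2 miss [D]
  9 | W B9 → L1 hit [D]
  10 | W B2 → L2 miss wb→B10 [D]
  11 | W B10 → L2 miss wb→B2 [D]
  12 | R B10 → L2 hit [D]
  13 | R B9 → L1 hit [D]
  14 | R B2 → L2 miss wb→B10 [-]
  15 | R B2 → L2 hit [-]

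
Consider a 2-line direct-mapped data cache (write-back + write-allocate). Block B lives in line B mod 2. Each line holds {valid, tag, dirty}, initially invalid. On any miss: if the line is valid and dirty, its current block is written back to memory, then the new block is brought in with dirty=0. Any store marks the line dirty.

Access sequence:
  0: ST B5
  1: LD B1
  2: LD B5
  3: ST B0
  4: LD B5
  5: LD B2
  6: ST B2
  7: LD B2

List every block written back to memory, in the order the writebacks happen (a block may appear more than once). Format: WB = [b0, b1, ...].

0: W B5 → L1 miss [D]
1: R B1 → L1 miss wb→B5 [-]
2: R B5 → L1 miss [-]
3: W B0 → L0 miss [D]
4: R B5 → L1 hit [-]
5: R B2 → L0 miss wb→B0 [-]
6: W B2 → L0 hit [D]
7: R B2 → L0 hit [D]

WB = [5, 0]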